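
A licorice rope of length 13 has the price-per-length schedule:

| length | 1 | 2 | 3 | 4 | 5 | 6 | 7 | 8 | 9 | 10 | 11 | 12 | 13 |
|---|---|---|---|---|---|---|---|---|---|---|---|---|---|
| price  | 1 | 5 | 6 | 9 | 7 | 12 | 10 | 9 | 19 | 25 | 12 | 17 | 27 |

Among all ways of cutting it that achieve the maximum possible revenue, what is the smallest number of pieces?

2

Consider every possible first cut. r[k] is the best of p[i]+r[k−i] over all sellable i≤k.
r[1] = 1
r[2] = 5
r[3] = 6  (first piece 1, then r[2]=5)
r[4] = 10  (first piece 2, then r[2]=5)
r[5] = 11  (first piece 1, then r[4]=10)
r[6] = 15  (first piece 2, then r[4]=10)
r[7] = 16  (first piece 1, then r[6]=15)
r[8] = 20  (first piece 2, then r[6]=15)
r[9] = 21  (first piece 1, then r[8]=20)
r[10] = 25  (first piece 2, then r[8]=20)
r[11] = 26  (first piece 1, then r[10]=25)
r[12] = 30  (first piece 2, then r[10]=25)
r[13] = 31  (first piece 1, then r[12]=30)
Maximum revenue is ¢31.
Now minimize piece count subject to staying optimal: for each k, pieces[k] = 1 + min over i with p[i]+r[k−i]=r[k] of pieces[k−i].
pieces[10] = 1
pieces[11] = 2
pieces[12] = 2
pieces[13] = 2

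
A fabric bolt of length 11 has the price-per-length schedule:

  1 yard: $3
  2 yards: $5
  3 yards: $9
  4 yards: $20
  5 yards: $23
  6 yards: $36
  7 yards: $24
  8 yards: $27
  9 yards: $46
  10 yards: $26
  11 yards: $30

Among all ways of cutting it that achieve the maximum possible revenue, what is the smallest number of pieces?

2

Consider every possible first cut. r[k] is the best of p[i]+r[k−i] over all sellable i≤k.
r[1] = 3
r[2] = 6  (first piece 1, then r[1]=3)
r[3] = 9  (first piece 1, then r[2]=6)
r[4] = 20
r[5] = 23  (first piece 1, then r[4]=20)
r[6] = 36
r[7] = 39  (first piece 1, then r[6]=36)
r[8] = 42  (first piece 1, then r[7]=39)
r[9] = 46
r[10] = 56  (first piece 4, then r[6]=36)
r[11] = 59  (first piece 1, then r[10]=56)
Maximum revenue is $59.
Now minimize piece count subject to staying optimal: for each k, pieces[k] = 1 + min over i with p[i]+r[k−i]=r[k] of pieces[k−i].
pieces[8] = 3
pieces[9] = 1
pieces[10] = 2
pieces[11] = 2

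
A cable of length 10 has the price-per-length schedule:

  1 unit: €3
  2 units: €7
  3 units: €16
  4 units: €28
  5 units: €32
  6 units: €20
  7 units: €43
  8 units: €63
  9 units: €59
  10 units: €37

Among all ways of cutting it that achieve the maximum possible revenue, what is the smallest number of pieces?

Build r[k] bottom-up: r[k] = max over allowed piece i of (p[i] + r[k−i]).
r[1] = 3
r[2] = max(3+3, 7+0) = 7
r[3] = max(3+7, 7+3, 16+0) = 16
r[4] = max(3+16, 7+7, 16+3, 28+0) = 28
r[5] = max(3+28, 7+16, 16+7, 28+3, 32+0) = 32
r[6] = max(3+32, 7+28, 16+16, 28+7, 32+3, 20+0) = 35
r[7] = max(3+35, 7+32, 16+28, …, 20+3, 43+0) = 44
r[8] = max(3+44, 7+35, 16+32, …, 43+3, 63+0) = 63
r[9] = max(3+63, 7+44, 16+35, …, 63+3, 59+0) = 66
r[10] = max(3+66, 7+63, 16+44, …, 59+3, 37+0) = 70
Maximum revenue is €70.
Now minimize piece count subject to staying optimal: for each k, pieces[k] = 1 + min over i with p[i]+r[k−i]=r[k] of pieces[k−i].
pieces[7] = 2
pieces[8] = 1
pieces[9] = 2
pieces[10] = 2

2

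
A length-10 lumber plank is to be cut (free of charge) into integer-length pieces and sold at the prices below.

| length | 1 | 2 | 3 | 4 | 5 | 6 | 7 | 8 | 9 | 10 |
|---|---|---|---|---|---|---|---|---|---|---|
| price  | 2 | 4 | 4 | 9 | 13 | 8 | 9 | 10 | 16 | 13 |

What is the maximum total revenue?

Let R[k] be the best obtainable value from length k. For each k, try every first piece i and keep the best of price[i] + R[k−i].
R[1] = 2
R[2] = max(2+2, 4+0) = 4
R[3] = max(2+4, 4+2, 4+0) = 6
R[4] = max(2+6, 4+4, 4+2, 9+0) = 9
R[5] = max(2+9, 4+6, 4+4, 9+2, 13+0) = 13
R[6] = max(2+13, 4+9, 4+6, 9+4, 13+2, 8+0) = 15
R[7] = max(2+15, 4+13, 4+9, …, 8+2, 9+0) = 17
R[8] = max(2+17, 4+15, 4+13, …, 9+2, 10+0) = 19
R[9] = max(2+19, 4+17, 4+15, …, 10+2, 16+0) = 22
R[10] = max(2+22, 4+19, 4+17, …, 16+2, 13+0) = 26
One optimal cutting: 5 + 5 → $13 + $13 = $26.

26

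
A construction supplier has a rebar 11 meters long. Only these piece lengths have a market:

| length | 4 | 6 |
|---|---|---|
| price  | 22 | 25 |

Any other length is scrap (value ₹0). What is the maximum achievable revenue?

Let f[k] be the best obtainable value from length k. For each k, try every first piece i and keep the best of price[i] + f[k−i].
f[1] = 0
f[2] = 0
f[3] = 0
f[4] = 22
f[5] = 22
f[6] = max(22+0, 25+0) = 25
f[7] = max(22+0, 25+0) = 25
f[8] = max(22+22, 25+0) = 44
f[9] = max(22+22, 25+0) = 44
f[10] = max(22+25, 25+22) = 47
f[11] = max(22+25, 25+22) = 47
One optimal cutting: pieces 6 + 4 with 1 meter of scrap → ₹47.

47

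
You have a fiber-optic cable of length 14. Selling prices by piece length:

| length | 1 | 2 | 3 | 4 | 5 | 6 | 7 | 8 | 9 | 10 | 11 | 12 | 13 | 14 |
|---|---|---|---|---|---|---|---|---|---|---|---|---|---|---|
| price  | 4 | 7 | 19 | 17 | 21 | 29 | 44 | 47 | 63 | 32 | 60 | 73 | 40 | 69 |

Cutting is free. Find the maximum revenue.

Build r[k] bottom-up: r[k] = max over allowed piece i of (p[i] + r[k−i]).
r[1] = 4
r[2] = max(4+4, 7+0) = 8
r[3] = max(4+8, 7+4, 19+0) = 19
r[4] = max(4+19, 7+8, 19+4, 17+0) = 23
r[5] = max(4+23, 7+19, 19+8, 17+4, 21+0) = 27
r[6] = max(4+27, 7+23, 19+19, 17+8, 21+4, 29+0) = 38
r[7] = max(4+38, 7+27, 19+23, …, 29+4, 44+0) = 44
r[8] = max(4+44, 7+38, 19+27, …, 44+4, 47+0) = 48
r[9] = max(4+48, 7+44, 19+38, …, 47+4, 63+0) = 63
r[10] = max(4+63, 7+48, 19+44, …, 63+4, 32+0) = 67
r[11] = max(4+67, 7+63, 19+48, …, 32+4, 60+0) = 71
r[12] = max(4+71, 7+67, 19+63, …, 60+4, 73+0) = 82
r[13] = max(4+82, 7+71, 19+67, …, 73+4, 40+0) = 86
r[14] = max(4+86, 7+82, 19+71, …, 40+4, 69+0) = 90
One optimal cutting: 9 + 3 + 1 + 1 → $63 + $19 + $4 + $4 = $90.

90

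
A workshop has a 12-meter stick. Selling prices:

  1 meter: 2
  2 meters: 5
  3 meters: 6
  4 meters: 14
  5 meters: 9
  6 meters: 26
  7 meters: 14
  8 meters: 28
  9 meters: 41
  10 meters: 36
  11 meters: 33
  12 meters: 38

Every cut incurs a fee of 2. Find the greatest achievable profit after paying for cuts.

Build r[k] bottom-up: r[k] = max over allowed piece i of (p[i] + r[k−i]) − 2 per cut.
r[1] = 2
r[2] = 5
r[3] = 6
r[4] = 14
r[5] = 14  (first piece 1, then r[4]=14)
r[6] = 26
r[7] = 26  (first piece 1, then r[6]=26)
r[8] = 29  (first piece 2, then r[6]=26)
r[9] = 41
r[10] = 41  (first piece 1, then r[9]=41)
r[11] = 44  (first piece 2, then r[9]=41)
r[12] = 50  (first piece 6, then r[6]=26)
One optimal plan: pieces 6 + 6 (1 cut) → 52 − 2 = 50.

50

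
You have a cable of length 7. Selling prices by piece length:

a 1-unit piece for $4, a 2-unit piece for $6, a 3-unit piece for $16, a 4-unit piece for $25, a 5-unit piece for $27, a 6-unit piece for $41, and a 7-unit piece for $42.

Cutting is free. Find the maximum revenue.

45

Consider every possible first cut. v[k] is the best of p[i]+v[k−i] over all sellable i≤k.
v[1] = 4
v[2] = 8  (first piece 1, then v[1]=4)
v[3] = 16
v[4] = 25
v[5] = 29  (first piece 1, then v[4]=25)
v[6] = 41
v[7] = 45  (first piece 1, then v[6]=41)
One optimal cutting: 6 + 1 → $41 + $4 = $45.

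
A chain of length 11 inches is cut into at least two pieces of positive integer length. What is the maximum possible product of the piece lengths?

54

Fill f[k] for k=2..11: at each k try every first piece i and multiply by the better of (k−i) uncut or f[k−i].
f[2] = 1·max(1,0) = 1·1 = 1
f[3] = 1·max(2,1) = 1·2 = 2
f[4] = 2·max(2,1) = 2·2 = 4
f[5] = 2·max(3,2) = 2·3 = 6
f[6] = 3·max(3,2) = 3·3 = 9
f[7] = 2·max(5,6) = 2·6 = 12
f[8] = 2·max(6,9) = 2·9 = 18
f[9] = 3·max(6,9) = 3·9 = 27
f[10] = 2·max(8,18) = 2·18 = 36
f[11] = 2·max(9,27) = 2·27 = 54
One optimal split: 3 + 3 + 3 + 2; product 3·3·3·2 = 54.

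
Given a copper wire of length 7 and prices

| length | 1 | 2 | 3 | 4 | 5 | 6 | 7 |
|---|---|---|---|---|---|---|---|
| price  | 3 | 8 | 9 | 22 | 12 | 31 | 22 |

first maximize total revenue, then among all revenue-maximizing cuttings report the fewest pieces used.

Build r[k] bottom-up: r[k] = max over allowed piece i of (p[i] + r[k−i]).
r[1] = 3
r[2] = 8
r[3] = 11  (first piece 1, then r[2]=8)
r[4] = 22
r[5] = 25  (first piece 1, then r[4]=22)
r[6] = 31
r[7] = 34  (first piece 1, then r[6]=31)
Maximum revenue is €34.
Now minimize piece count subject to staying optimal: for each k, pieces[k] = 1 + min over i with p[i]+r[k−i]=r[k] of pieces[k−i].
pieces[4] = 1
pieces[5] = 2
pieces[6] = 1
pieces[7] = 2

2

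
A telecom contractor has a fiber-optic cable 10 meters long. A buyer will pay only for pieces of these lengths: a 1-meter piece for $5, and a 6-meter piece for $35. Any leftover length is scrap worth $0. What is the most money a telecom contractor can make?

55

Let best[k] be the best obtainable value from length k. For each k, try every first piece i and keep the best of price[i] + best[k−i].
best[1] = 5
best[2] = 10  (first piece 1, then best[1]=5)
best[3] = 15  (first piece 1, then best[2]=10)
best[4] = 20  (first piece 1, then best[3]=15)
best[5] = 25  (first piece 1, then best[4]=20)
best[6] = max(5+25, 35+0) = 35
best[7] = max(5+35, 35+5) = 40
best[8] = max(5+40, 35+10) = 45
best[9] = max(5+45, 35+15) = 50
best[10] = max(5+50, 35+20) = 55
One optimal cutting: 6 + 1 + 1 + 1 + 1 → $55.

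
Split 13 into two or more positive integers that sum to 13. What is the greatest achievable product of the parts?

Define f[k] = max over 1≤i<k of i · max(k−i, f[k−i]); the inner max lets the remainder stay uncut if that's better.
Small cases: f[2]=1, f[3]=2, f[4]=4, f[5]=6.
f[6] = max(1·6, 2·4, 3·3, 4·2, 5·1) = 9
f[7] = max(1·9, 2·6, 3·4, 4·3, 5·2, 6·1) = 12
f[8] = max(1·12, 2·9, 3·6, …, 6·2, 7·1) = 18
f[9] = max(1·18, 2·12, 3·9, …, 7·2, 8·1) = 27
f[10] = max(1·27, 2·18, 3·12, …, 8·2, 9·1) = 36
f[11] = max(1·36, 2·27, 3·18, …, 9·2, 10·1) = 54
f[12] = max(1·54, 2·36, 3·27, …, 10·2, 11·1) = 81
f[13] = max(1·81, 2·54, 3·36, …, 11·2, 12·1) = 108
One optimal split: 3 + 3 + 3 + 2 + 2; product 3·3·3·2·2 = 108.

108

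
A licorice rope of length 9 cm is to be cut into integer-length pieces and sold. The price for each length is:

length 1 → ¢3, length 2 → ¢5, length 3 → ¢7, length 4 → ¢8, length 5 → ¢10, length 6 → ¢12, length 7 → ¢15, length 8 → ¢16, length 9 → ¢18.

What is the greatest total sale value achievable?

Build best[k] bottom-up: best[k] = max over allowed piece i of (p[i] + best[k−i]).
best[1] = 3
best[2] = 6  (first piece 1, then best[1]=3)
best[3] = 9  (first piece 1, then best[2]=6)
best[4] = 12  (first piece 1, then best[3]=9)
best[5] = 15  (first piece 1, then best[4]=12)
best[6] = 18  (first piece 1, then best[5]=15)
best[7] = 21  (first piece 1, then best[6]=18)
best[8] = 24  (first piece 1, then best[7]=21)
best[9] = 27  (first piece 1, then best[8]=24)
One optimal cutting: 1 + 1 + 1 + 1 + 1 + 1 + 1 + 1 + 1 → ¢3 + ¢3 + ¢3 + ¢3 + ¢3 + ¢3 + ¢3 + ¢3 + ¢3 = ¢27.

27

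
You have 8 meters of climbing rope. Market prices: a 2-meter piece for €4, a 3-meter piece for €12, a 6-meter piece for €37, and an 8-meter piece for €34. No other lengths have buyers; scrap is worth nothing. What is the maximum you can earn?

41

Consider every possible first cut. best[k] is the best of p[i]+best[k−i] over all sellable i≤k.
best[1] = 0
best[2] = 4
best[3] = max(4+0, 12+0) = 12
best[4] = max(4+4, 12+0) = 12
best[5] = max(4+12, 12+4) = 16
best[6] = max(4+12, 12+12, 37+0) = 37
best[7] = max(4+16, 12+12, 37+0) = 37
best[8] = max(4+37, 12+16, 37+4, 34+0) = 41
One optimal cutting: 6 + 2 → €41.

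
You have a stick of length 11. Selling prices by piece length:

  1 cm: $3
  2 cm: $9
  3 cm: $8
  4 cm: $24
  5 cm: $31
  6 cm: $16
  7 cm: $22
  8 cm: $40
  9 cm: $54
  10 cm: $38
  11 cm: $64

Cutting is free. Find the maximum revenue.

Consider every possible first cut. r[k] is the best of p[i]+r[k−i] over all sellable i≤k.
r[1] = 3
r[2] = 9
r[3] = 12  (first piece 1, then r[2]=9)
r[4] = 24
r[5] = 31
r[6] = 34  (first piece 1, then r[5]=31)
r[7] = 40  (first piece 2, then r[5]=31)
r[8] = 48  (first piece 4, then r[4]=24)
r[9] = 55  (first piece 4, then r[5]=31)
r[10] = 62  (first piece 5, then r[5]=31)
r[11] = 65  (first piece 1, then r[10]=62)
One optimal cutting: 5 + 5 + 1 → $31 + $31 + $3 = $65.

65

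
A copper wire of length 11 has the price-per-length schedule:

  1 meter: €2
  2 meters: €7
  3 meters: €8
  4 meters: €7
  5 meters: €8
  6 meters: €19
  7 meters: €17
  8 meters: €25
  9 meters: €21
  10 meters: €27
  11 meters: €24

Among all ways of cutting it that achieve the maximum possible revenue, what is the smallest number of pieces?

Consider every possible first cut. r[k] is the best of p[i]+r[k−i] over all sellable i≤k.
r[1] = 2
r[2] = max(2+2, 7+0) = 7
r[3] = max(2+7, 7+2, 8+0) = 9
r[4] = max(2+9, 7+7, 8+2, 7+0) = 14
r[5] = max(2+14, 7+9, 8+7, 7+2, 8+0) = 16
r[6] = max(2+16, 7+14, 8+9, 7+7, 8+2, 19+0) = 21
r[7] = max(2+21, 7+16, 8+14, …, 19+2, 17+0) = 23
r[8] = max(2+23, 7+21, 8+16, …, 17+2, 25+0) = 28
r[9] = max(2+28, 7+23, 8+21, …, 25+2, 21+0) = 30
r[10] = max(2+30, 7+28, 8+23, …, 21+2, 27+0) = 35
r[11] = max(2+35, 7+30, 8+28, …, 27+2, 24+0) = 37
Maximum revenue is €37.
Now minimize piece count subject to staying optimal: for each k, pieces[k] = 1 + min over i with p[i]+r[k−i]=r[k] of pieces[k−i].
pieces[8] = 4
pieces[9] = 5
pieces[10] = 5
pieces[11] = 6

6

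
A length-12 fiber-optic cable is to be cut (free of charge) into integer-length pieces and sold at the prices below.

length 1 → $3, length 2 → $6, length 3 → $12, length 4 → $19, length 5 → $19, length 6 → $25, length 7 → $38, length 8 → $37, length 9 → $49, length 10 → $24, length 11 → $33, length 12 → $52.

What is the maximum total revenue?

Let R[k] be the best obtainable value from length k. For each k, try every first piece i and keep the best of price[i] + R[k−i].
R[1] = 3
R[2] = max(3+3, 6+0) = 6
R[3] = max(3+6, 6+3, 12+0) = 12
R[4] = max(3+12, 6+6, 12+3, 19+0) = 19
R[5] = max(3+19, 6+12, 12+6, 19+3, 19+0) = 22
R[6] = max(3+22, 6+19, 12+12, 19+6, 19+3, 25+0) = 25
R[7] = max(3+25, 6+22, 12+19, …, 25+3, 38+0) = 38
R[8] = max(3+38, 6+25, 12+22, …, 38+3, 37+0) = 41
R[9] = max(3+41, 6+38, 12+25, …, 37+3, 49+0) = 49
R[10] = max(3+49, 6+41, 12+38, …, 49+3, 24+0) = 52
R[11] = max(3+52, 6+49, 12+41, …, 24+3, 33+0) = 57
R[12] = max(3+57, 6+52, 12+49, …, 33+3, 52+0) = 61
One optimal cutting: 9 + 3 → $49 + $12 = $61.

61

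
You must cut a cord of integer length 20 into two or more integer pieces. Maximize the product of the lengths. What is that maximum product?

1458

Define f[k] = max over 1≤i<k of i · max(k−i, f[k−i]); the inner max lets the remainder stay uncut if that's better.
f[2] = 1*max(1,0) = 1*1 = 1
f[3] = 1*max(2,1) = 1*2 = 2
f[4] = 2*max(2,1) = 2*2 = 4
f[5] = 2*max(3,2) = 2*3 = 6
f[6] = 3*max(3,2) = 3*3 = 9
f[7] = 2*max(5,6) = 2*6 = 12
f[8] = 2*max(6,9) = 2*9 = 18
f[9] = 3*max(6,9) = 3*9 = 27
f[10] = 2*max(8,18) = 2*18 = 36
f[11] = 2*max(9,27) = 2*27 = 54
f[12] = 3*max(9,27) = 3*27 = 81
f[13] = 2*max(11,54) = 2*54 = 108
f[14] = 2*max(12,81) = 2*81 = 162
f[15] = 3*max(12,81) = 3*81 = 243
f[16] = 2*max(14,162) = 2*162 = 324
f[17] = 2*max(15,243) = 2*243 = 486
f[18] = 3*max(15,243) = 3*243 = 729
f[19] = 2*max(17,486) = 2*486 = 972
f[20] = 2*max(18,729) = 2*729 = 1458
One optimal split: 3 + 3 + 3 + 3 + 3 + 3 + 2; product 3*3*3*3*3*3*2 = 1458.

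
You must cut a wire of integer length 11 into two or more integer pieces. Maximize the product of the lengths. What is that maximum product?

Let f[k] be the best product for length k (with at least one cut). For each first piece i, the rest contributes max(k−i, f[k−i]).
f[2] = 1×max(1,0) = 1×1 = 1
f[3] = 1×max(2,1) = 1×2 = 2
f[4] = 2×max(2,1) = 2×2 = 4
f[5] = 2×max(3,2) = 2×3 = 6
f[6] = 3×max(3,2) = 3×3 = 9
f[7] = 2×max(5,6) = 2×6 = 12
f[8] = 2×max(6,9) = 2×9 = 18
f[9] = 3×max(6,9) = 3×9 = 27
f[10] = 2×max(8,18) = 2×18 = 36
f[11] = 2×max(9,27) = 2×27 = 54
One optimal split: 3 + 3 + 3 + 2; product 3×3×3×2 = 54.

54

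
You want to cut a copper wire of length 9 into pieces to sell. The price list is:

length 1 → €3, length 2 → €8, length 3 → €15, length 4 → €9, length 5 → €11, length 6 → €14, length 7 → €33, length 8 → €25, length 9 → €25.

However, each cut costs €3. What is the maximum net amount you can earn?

Consider every possible first cut. v[k] is the best of p[i]+v[k−i] over all sellable i≤k, charging 3 whenever i<k.
v[1] = 3
v[2] = max(3+3-3, 8+0) = 8
v[3] = max(3+8-3, 8+3-3, 15+0) = 15
v[4] = max(3+15-3, 8+8-3, 15+3-3, 9+0) = 15
v[5] = max(3+15-3, 8+15-3, 15+8-3, 9+3-3, 11+0) = 20
v[6] = max(3+20-3, 8+15-3, 15+15-3, 9+8-3, 11+3-3, 14+0) = 27
v[7] = max(3+27-3, 8+20-3, 15+15-3, …, 14+3-3, 33+0) = 33
v[8] = max(3+33-3, 8+27-3, 15+20-3, …, 33+3-3, 25+0) = 33
v[9] = max(3+33-3, 8+33-3, 15+27-3, …, 25+3-3, 25+0) = 39
One optimal plan: pieces 3 + 3 + 3 (2 cuts) → €45 − €6 = €39.

39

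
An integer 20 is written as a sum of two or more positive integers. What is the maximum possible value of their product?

1458

Let f[k] be the best product for length k (with at least one cut). For each first piece i, the rest contributes max(k−i, f[k−i]).
f[2] = 1×max(1,0) = 1×1 = 1
f[3] = 1×max(2,1) = 1×2 = 2
f[4] = 2×max(2,1) = 2×2 = 4
f[5] = 2×max(3,2) = 2×3 = 6
f[6] = 3×max(3,2) = 3×3 = 9
f[7] = 2×max(5,6) = 2×6 = 12
f[8] = 2×max(6,9) = 2×9 = 18
f[9] = 3×max(6,9) = 3×9 = 27
f[10] = 2×max(8,18) = 2×18 = 36
f[11] = 2×max(9,27) = 2×27 = 54
f[12] = 3×max(9,27) = 3×27 = 81
f[13] = 2×max(11,54) = 2×54 = 108
f[14] = 2×max(12,81) = 2×81 = 162
f[15] = 3×max(12,81) = 3×81 = 243
f[16] = 2×max(14,162) = 2×162 = 324
f[17] = 2×max(15,243) = 2×243 = 486
f[18] = 3×max(15,243) = 3×243 = 729
f[19] = 2×max(17,486) = 2×486 = 972
f[20] = 2×max(18,729) = 2×729 = 1458
One optimal split: 3 + 3 + 3 + 3 + 3 + 3 + 2; product 3×3×3×3×3×3×2 = 1458.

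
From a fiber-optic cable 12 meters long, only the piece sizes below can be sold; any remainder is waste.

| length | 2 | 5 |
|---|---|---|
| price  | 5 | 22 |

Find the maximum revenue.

Consider every possible first cut. best[k] is the best of p[i]+best[k−i] over all sellable i≤k.
best[1] = 0
best[2] = 5
best[3] = 5
best[4] = 10  (first piece 2, then best[2]=5)
best[5] = 22
best[6] = 22
best[7] = 27  (first piece 2, then best[5]=22)
best[8] = 27
best[9] = 32  (first piece 2, then best[7]=27)
best[10] = 44  (first piece 5, then best[5]=22)
best[11] = 44
best[12] = 49  (first piece 2, then best[10]=44)
One optimal cutting: 5 + 5 + 2 → $49.

49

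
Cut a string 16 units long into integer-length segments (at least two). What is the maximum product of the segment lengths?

Define prod[k] = max over 1≤i<k of i · max(k−i, prod[k−i]); the inner max lets the remainder stay uncut if that's better.
Small cases: prod[2]=1, prod[3]=2, prod[4]=4, prod[5]=6, prod[6]=9, prod[7]=12, prod[8]=18, prod[9]=27.
prod[10] = max(1·27, 2·18, 3·12, …, 8·2, 9·1) = 36
prod[11] = max(1·36, 2·27, 3·18, …, 9·2, 10·1) = 54
prod[12] = max(1·54, 2·36, 3·27, …, 10·2, 11·1) = 81
prod[13] = max(1·81, 2·54, 3·36, …, 11·2, 12·1) = 108
prod[14] = max(1·108, 2·81, 3·54, …, 12·2, 13·1) = 162
prod[15] = max(1·162, 2·108, 3·81, …, 13·2, 14·1) = 243
prod[16] = max(1·243, 2·162, 3·108, …, 14·2, 15·1) = 324
One optimal split: 3 + 3 + 3 + 3 + 2 + 2; product 3·3·3·3·2·2 = 324.

324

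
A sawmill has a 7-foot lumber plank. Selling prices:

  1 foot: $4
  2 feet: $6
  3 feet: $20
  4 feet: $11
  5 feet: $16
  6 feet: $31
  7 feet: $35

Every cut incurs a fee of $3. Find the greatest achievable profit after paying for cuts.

38

Consider every possible first cut. r[k] is the best of p[i]+r[k−i] over all sellable i≤k, charging 3 whenever i<k.
r[1] = 4
r[2] = 6
r[3] = 20
r[4] = 21  (first piece 1, then r[3]=20)
r[5] = 23  (first piece 2, then r[3]=20)
r[6] = 37  (first piece 3, then r[3]=20)
r[7] = 38  (first piece 1, then r[6]=37)
One optimal plan: pieces 3 + 3 + 1 (2 cuts) → $44 − $6 = $38.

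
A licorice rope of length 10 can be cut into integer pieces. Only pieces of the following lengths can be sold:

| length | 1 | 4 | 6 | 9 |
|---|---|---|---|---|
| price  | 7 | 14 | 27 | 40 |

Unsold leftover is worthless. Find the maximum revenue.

70

Let f[k] be the best obtainable value from length k. For each k, try every first piece i and keep the best of price[i] + f[k−i].
f[1] = 7
f[2] = 14  (first piece 1, then f[1]=7)
f[3] = 21  (first piece 1, then f[2]=14)
f[4] = 28  (first piece 1, then f[3]=21)
f[5] = 35  (first piece 1, then f[4]=28)
f[6] = 42  (first piece 1, then f[5]=35)
f[7] = 49  (first piece 1, then f[6]=42)
f[8] = 56  (first piece 1, then f[7]=49)
f[9] = 63  (first piece 1, then f[8]=56)
f[10] = 70  (first piece 1, then f[9]=63)
One optimal cutting: 1 + 1 + 1 + 1 + 1 + 1 + 1 + 1 + 1 + 1 → ¢70.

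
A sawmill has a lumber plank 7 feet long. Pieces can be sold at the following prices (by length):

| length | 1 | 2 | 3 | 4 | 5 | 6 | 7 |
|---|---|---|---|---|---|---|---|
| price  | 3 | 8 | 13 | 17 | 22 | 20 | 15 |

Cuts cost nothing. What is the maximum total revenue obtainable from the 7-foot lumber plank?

30

Consider every possible first cut. R[k] is the best of p[i]+R[k−i] over all sellable i≤k.
R[1] = 3
R[2] = 8
R[3] = 13
R[4] = 17
R[5] = 22
R[6] = 26  (first piece 3, then R[3]=13)
R[7] = 30  (first piece 2, then R[5]=22)
One optimal cutting: 5 + 2 → $22 + $8 = $30.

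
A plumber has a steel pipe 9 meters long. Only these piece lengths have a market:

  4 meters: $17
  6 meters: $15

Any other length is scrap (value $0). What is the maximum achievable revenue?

34

Build best[k] bottom-up: best[k] = max over allowed piece i of (p[i] + best[k−i]).
best[1] = 0
best[2] = 0
best[3] = 0
best[4] = 17
best[5] = 17
best[6] = max(17+0, 15+0) = 17
best[7] = max(17+0, 15+0) = 17
best[8] = max(17+17, 15+0) = 34
best[9] = max(17+17, 15+0) = 34
One optimal cutting: pieces 4 + 4 with 1 meter of scrap → $34.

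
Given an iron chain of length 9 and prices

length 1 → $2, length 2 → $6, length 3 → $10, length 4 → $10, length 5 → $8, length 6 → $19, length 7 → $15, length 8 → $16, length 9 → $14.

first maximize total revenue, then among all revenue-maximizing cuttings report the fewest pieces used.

Let r[k] be the best obtainable value from length k. For each k, try every first piece i and keep the best of price[i] + r[k−i].
r[1] = 2
r[2] = 6
r[3] = 10
r[4] = 12  (first piece 1, then r[3]=10)
r[5] = 16  (first piece 2, then r[3]=10)
r[6] = 20  (first piece 3, then r[3]=10)
r[7] = 22  (first piece 1, then r[6]=20)
r[8] = 26  (first piece 2, then r[6]=20)
r[9] = 30  (first piece 3, then r[6]=20)
Maximum revenue is $30.
Now minimize piece count subject to staying optimal: for each k, pieces[k] = 1 + min over i with p[i]+r[k−i]=r[k] of pieces[k−i].
pieces[6] = 2
pieces[7] = 3
pieces[8] = 3
pieces[9] = 3

3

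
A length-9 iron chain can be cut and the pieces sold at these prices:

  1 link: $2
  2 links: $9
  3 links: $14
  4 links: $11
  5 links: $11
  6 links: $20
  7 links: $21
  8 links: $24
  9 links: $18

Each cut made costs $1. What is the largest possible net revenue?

40

Build r[k] bottom-up: r[k] = max over allowed piece i of (p[i] + r[k−i]) − 1 per cut.
r[1] = 2
r[2] = 9
r[3] = 14
r[4] = 17  (first piece 2, then r[2]=9)
r[5] = 22  (first piece 2, then r[3]=14)
r[6] = 27  (first piece 3, then r[3]=14)
r[7] = 30  (first piece 2, then r[5]=22)
r[8] = 35  (first piece 2, then r[6]=27)
r[9] = 40  (first piece 3, then r[6]=27)
One optimal plan: pieces 3 + 3 + 3 (2 cuts) → $42 − $2 = $40.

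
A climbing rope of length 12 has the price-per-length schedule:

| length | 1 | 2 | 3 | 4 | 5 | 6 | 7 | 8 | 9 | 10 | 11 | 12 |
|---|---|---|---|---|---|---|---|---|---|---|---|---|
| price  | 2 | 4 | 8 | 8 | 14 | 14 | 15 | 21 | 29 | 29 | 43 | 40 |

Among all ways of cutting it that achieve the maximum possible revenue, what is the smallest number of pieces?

2

Let r[k] be the best obtainable value from length k. For each k, try every first piece i and keep the best of price[i] + r[k−i].
r[1] = 2
r[2] = 4  (first piece 1, then r[1]=2)
r[3] = 8
r[4] = 10  (first piece 1, then r[3]=8)
r[5] = 14
r[6] = 16  (first piece 1, then r[5]=14)
r[7] = 18  (first piece 1, then r[6]=16)
r[8] = 22  (first piece 3, then r[5]=14)
r[9] = 29
r[10] = 31  (first piece 1, then r[9]=29)
r[11] = 43
r[12] = 45  (first piece 1, then r[11]=43)
Maximum revenue is €45.
Now minimize piece count subject to staying optimal: for each k, pieces[k] = 1 + min over i with p[i]+r[k−i]=r[k] of pieces[k−i].
pieces[9] = 1
pieces[10] = 2
pieces[11] = 1
pieces[12] = 2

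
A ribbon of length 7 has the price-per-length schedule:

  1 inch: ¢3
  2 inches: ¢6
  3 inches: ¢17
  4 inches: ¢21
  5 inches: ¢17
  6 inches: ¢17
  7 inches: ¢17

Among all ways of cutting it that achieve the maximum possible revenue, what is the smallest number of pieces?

2

Build r[k] bottom-up: r[k] = max over allowed piece i of (p[i] + r[k−i]).
r[1] = 3
r[2] = 6  (first piece 1, then r[1]=3)
r[3] = 17
r[4] = 21
r[5] = 24  (first piece 1, then r[4]=21)
r[6] = 34  (first piece 3, then r[3]=17)
r[7] = 38  (first piece 3, then r[4]=21)
Maximum revenue is ¢38.
Now minimize piece count subject to staying optimal: for each k, pieces[k] = 1 + min over i with p[i]+r[k−i]=r[k] of pieces[k−i].
pieces[4] = 1
pieces[5] = 2
pieces[6] = 2
pieces[7] = 2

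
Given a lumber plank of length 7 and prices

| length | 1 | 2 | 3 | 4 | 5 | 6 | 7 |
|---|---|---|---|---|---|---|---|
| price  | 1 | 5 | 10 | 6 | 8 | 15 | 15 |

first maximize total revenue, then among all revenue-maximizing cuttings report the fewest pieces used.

3

Consider every possible first cut. r[k] is the best of p[i]+r[k−i] over all sellable i≤k.
r[1] = 1
r[2] = max(1+1, 5+0) = 5
r[3] = max(1+5, 5+1, 10+0) = 10
r[4] = max(1+10, 5+5, 10+1, 6+0) = 11
r[5] = max(1+11, 5+10, 10+5, 6+1, 8+0) = 15
r[6] = max(1+15, 5+11, 10+10, 6+5, 8+1, 15+0) = 20
r[7] = max(1+20, 5+15, 10+11, …, 15+1, 15+0) = 21
Maximum revenue is $21.
Now minimize piece count subject to staying optimal: for each k, pieces[k] = 1 + min over i with p[i]+r[k−i]=r[k] of pieces[k−i].
pieces[4] = 2
pieces[5] = 2
pieces[6] = 2
pieces[7] = 3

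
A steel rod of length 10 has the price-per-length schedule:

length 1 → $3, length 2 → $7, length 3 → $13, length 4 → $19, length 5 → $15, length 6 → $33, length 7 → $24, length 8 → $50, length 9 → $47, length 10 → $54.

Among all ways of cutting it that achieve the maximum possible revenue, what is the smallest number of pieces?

Consider every possible first cut. r[k] is the best of p[i]+r[k−i] over all sellable i≤k.
r[1] = 3
r[2] = 7
r[3] = 13
r[4] = 19
r[5] = 22  (first piece 1, then r[4]=19)
r[6] = 33
r[7] = 36  (first piece 1, then r[6]=33)
r[8] = 50
r[9] = 53  (first piece 1, then r[8]=50)
r[10] = 57  (first piece 2, then r[8]=50)
Maximum revenue is $57.
Now minimize piece count subject to staying optimal: for each k, pieces[k] = 1 + min over i with p[i]+r[k−i]=r[k] of pieces[k−i].
pieces[7] = 2
pieces[8] = 1
pieces[9] = 2
pieces[10] = 2

2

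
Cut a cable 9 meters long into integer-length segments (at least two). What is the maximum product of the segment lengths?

27

Fill P[k] for k=2..9: at each k try every first piece i and multiply by the better of (k−i) uncut or P[k−i].
P[2] = 1×max(1,0) = 1×1 = 1
P[3] = max(1×2, 2×1) = 2
P[4] = max(1×3, 2×2, 3×1) = 4
P[5] = max(1×4, 2×3, 3×2, 4×1) = 6
P[6] = max(1×6, 2×4, 3×3, 4×2, 5×1) = 9
P[7] = max(1×9, 2×6, 3×4, 4×3, 5×2, 6×1) = 12
P[8] = max(1×12, 2×9, 3×6, …, 6×2, 7×1) = 18
P[9] = max(1×18, 2×12, 3×9, …, 7×2, 8×1) = 27
One optimal split: 3 + 3 + 3; product 3×3×3 = 27.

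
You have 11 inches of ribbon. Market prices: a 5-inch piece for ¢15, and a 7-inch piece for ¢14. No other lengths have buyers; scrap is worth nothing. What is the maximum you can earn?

Consider every possible first cut. r[k] is the best of p[i]+r[k−i] over all sellable i≤k.
r[1] = 0
r[2] = 0
r[3] = 0
r[4] = 0
r[5] = 15
r[6] = 15
r[7] = max(15+0, 14+0) = 15
r[8] = max(15+0, 14+0) = 15
r[9] = max(15+0, 14+0) = 15
r[10] = max(15+15, 14+0) = 30
r[11] = max(15+15, 14+0) = 30
One optimal cutting: pieces 5 + 5 with 1 inch of scrap → ¢30.

30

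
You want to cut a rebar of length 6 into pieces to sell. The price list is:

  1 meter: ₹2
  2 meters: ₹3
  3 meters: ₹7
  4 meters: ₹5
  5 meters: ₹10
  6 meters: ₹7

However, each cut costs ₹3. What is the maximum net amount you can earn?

Let v[k] be the best obtainable value from length k. For each k, try every first piece i and keep the best of price[i] + v[k−i] minus the 3 cut fee when i<k.
v[1] = 2
v[2] = max(2+2-3, 3+0) = 3
v[3] = max(2+3-3, 3+2-3, 7+0) = 7
v[4] = max(2+7-3, 3+3-3, 7+2-3, 5+0) = 6
v[5] = max(2+6-3, 3+7-3, 7+3-3, 5+2-3, 10+0) = 10
v[6] = max(2+10-3, 3+6-3, 7+7-3, 5+3-3, 10+2-3, 7+0) = 11
One optimal plan: pieces 3 + 3 (1 cut) → ₹14 − ₹3 = ₹11.

11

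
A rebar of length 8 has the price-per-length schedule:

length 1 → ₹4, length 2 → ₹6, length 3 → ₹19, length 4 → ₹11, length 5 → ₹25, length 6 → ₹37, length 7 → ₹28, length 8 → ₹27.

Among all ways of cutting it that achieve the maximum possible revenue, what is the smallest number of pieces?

Let r[k] be the best obtainable value from length k. For each k, try every first piece i and keep the best of price[i] + r[k−i].
r[1] = 4
r[2] = max(4+4, 6+0) = 8
r[3] = max(4+8, 6+4, 19+0) = 19
r[4] = max(4+19, 6+8, 19+4, 11+0) = 23
r[5] = max(4+23, 6+19, 19+8, 11+4, 25+0) = 27
r[6] = max(4+27, 6+23, 19+19, 11+8, 25+4, 37+0) = 38
r[7] = max(4+38, 6+27, 19+23, …, 37+4, 28+0) = 42
r[8] = max(4+42, 6+38, 19+27, …, 28+4, 27+0) = 46
Maximum revenue is ₹46.
Now minimize piece count subject to staying optimal: for each k, pieces[k] = 1 + min over i with p[i]+r[k−i]=r[k] of pieces[k−i].
pieces[5] = 3
pieces[6] = 2
pieces[7] = 3
pieces[8] = 4

4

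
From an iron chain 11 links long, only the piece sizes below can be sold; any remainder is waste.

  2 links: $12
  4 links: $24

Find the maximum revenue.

Build r[k] bottom-up: r[k] = max over allowed piece i of (p[i] + r[k−i]).
r[1] = 0
r[2] = 12
r[3] = 12
r[4] = 24  (first piece 2, then r[2]=12)
r[5] = 24
r[6] = 36  (first piece 2, then r[4]=24)
r[7] = 36
r[8] = 48  (first piece 2, then r[6]=36)
r[9] = 48
r[10] = 60  (first piece 2, then r[8]=48)
r[11] = 60
One optimal cutting: pieces 2 + 2 + 2 + 2 + 2 with 1 link of scrap → $60.

60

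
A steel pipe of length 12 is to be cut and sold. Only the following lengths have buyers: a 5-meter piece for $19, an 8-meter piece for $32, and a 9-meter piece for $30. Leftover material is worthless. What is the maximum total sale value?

38

Let f[k] be the best obtainable value from length k. For each k, try every first piece i and keep the best of price[i] + f[k−i].
f[1] = 0
f[2] = 0
f[3] = 0
f[4] = 0
f[5] = 19
f[6] = 19
f[7] = 19
f[8] = 32
f[9] = 32
f[10] = 38  (first piece 5, then f[5]=19)
f[11] = 38
f[12] = 38
One optimal cutting: pieces 5 + 5 with 2 meters of scrap → $38.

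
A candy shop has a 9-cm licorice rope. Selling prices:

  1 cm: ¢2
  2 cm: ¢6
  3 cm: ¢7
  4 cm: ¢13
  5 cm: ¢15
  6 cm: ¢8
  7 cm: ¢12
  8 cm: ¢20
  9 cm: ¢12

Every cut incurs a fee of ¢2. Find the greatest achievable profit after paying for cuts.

26

Build net[k] bottom-up: net[k] = max over allowed piece i of (p[i] + net[k−i]) − 2 per cut.
net[1] = 2
net[2] = max(2+2-2, 6+0) = 6
net[3] = max(2+6-2, 6+2-2, 7+0) = 7
net[4] = max(2+7-2, 6+6-2, 7+2-2, 13+0) = 13
net[5] = max(2+13-2, 6+7-2, 7+6-2, 13+2-2, 15+0) = 15
net[6] = max(2+15-2, 6+13-2, 7+7-2, 13+6-2, 15+2-2, 8+0) = 17
net[7] = max(2+17-2, 6+15-2, 7+13-2, …, 8+2-2, 12+0) = 19
net[8] = max(2+19-2, 6+17-2, 7+15-2, …, 12+2-2, 20+0) = 24
net[9] = max(2+24-2, 6+19-2, 7+17-2, …, 20+2-2, 12+0) = 26
One optimal plan: pieces 5 + 4 (1 cut) → ¢28 − ¢2 = ¢26.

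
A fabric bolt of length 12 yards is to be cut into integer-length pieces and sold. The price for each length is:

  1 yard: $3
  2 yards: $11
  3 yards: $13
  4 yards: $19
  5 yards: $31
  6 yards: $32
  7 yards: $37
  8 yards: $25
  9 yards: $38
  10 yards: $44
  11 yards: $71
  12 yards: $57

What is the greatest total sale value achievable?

Consider every possible first cut. r[k] is the best of p[i]+r[k−i] over all sellable i≤k.
r[1] = 3
r[2] = max(3+3, 11+0) = 11
r[3] = max(3+11, 11+3, 13+0) = 14
r[4] = max(3+14, 11+11, 13+3, 19+0) = 22
r[5] = max(3+22, 11+14, 13+11, 19+3, 31+0) = 31
r[6] = max(3+31, 11+22, 13+14, 19+11, 31+3, 32+0) = 34
r[7] = max(3+34, 11+31, 13+22, …, 32+3, 37+0) = 42
r[8] = max(3+42, 11+34, 13+31, …, 37+3, 25+0) = 45
r[9] = max(3+45, 11+42, 13+34, …, 25+3, 38+0) = 53
r[10] = max(3+53, 11+45, 13+42, …, 38+3, 44+0) = 62
r[11] = max(3+62, 11+53, 13+45, …, 44+3, 71+0) = 71
r[12] = max(3+71, 11+62, 13+53, …, 71+3, 57+0) = 74
One optimal cutting: 11 + 1 → $71 + $3 = $74.

74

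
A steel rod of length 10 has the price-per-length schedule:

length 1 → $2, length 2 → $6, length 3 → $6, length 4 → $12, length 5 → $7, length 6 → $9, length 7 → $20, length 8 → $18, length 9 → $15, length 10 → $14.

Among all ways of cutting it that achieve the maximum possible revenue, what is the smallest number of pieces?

Build r[k] bottom-up: r[k] = max over allowed piece i of (p[i] + r[k−i]).
r[1] = 2
r[2] = 6
r[3] = 8  (first piece 1, then r[2]=6)
r[4] = 12  (first piece 2, then r[2]=6)
r[5] = 14  (first piece 1, then r[4]=12)
r[6] = 18  (first piece 2, then r[4]=12)
r[7] = 20  (first piece 1, then r[6]=18)
r[8] = 24  (first piece 2, then r[6]=18)
r[9] = 26  (first piece 1, then r[8]=24)
r[10] = 30  (first piece 2, then r[8]=24)
Maximum revenue is $30.
Now minimize piece count subject to staying optimal: for each k, pieces[k] = 1 + min over i with p[i]+r[k−i]=r[k] of pieces[k−i].
pieces[7] = 1
pieces[8] = 2
pieces[9] = 2
pieces[10] = 3

3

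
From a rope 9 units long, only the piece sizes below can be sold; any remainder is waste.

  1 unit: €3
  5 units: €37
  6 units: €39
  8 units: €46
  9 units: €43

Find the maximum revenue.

Let r[k] be the best obtainable value from length k. For each k, try every first piece i and keep the best of price[i] + r[k−i].
r[1] = 3
r[2] = 6  (first piece 1, then r[1]=3)
r[3] = 9  (first piece 1, then r[2]=6)
r[4] = 12  (first piece 1, then r[3]=9)
r[5] = 37
r[6] = 40  (first piece 1, then r[5]=37)
r[7] = 43  (first piece 1, then r[6]=40)
r[8] = 46  (first piece 1, then r[7]=43)
r[9] = 49  (first piece 1, then r[8]=46)
One optimal cutting: 5 + 1 + 1 + 1 + 1 → €49.

49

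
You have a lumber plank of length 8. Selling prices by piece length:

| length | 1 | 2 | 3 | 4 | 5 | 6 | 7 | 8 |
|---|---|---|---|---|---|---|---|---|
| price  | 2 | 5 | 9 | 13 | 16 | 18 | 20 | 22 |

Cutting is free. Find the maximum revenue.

Let R[k] be the best obtainable value from length k. For each k, try every first piece i and keep the best of price[i] + R[k−i].
R[1] = 2
R[2] = max(2+2, 5+0) = 5
R[3] = max(2+5, 5+2, 9+0) = 9
R[4] = max(2+9, 5+5, 9+2, 13+0) = 13
R[5] = max(2+13, 5+9, 9+5, 13+2, 16+0) = 16
R[6] = max(2+16, 5+13, 9+9, 13+5, 16+2, 18+0) = 18
R[7] = max(2+18, 5+16, 9+13, …, 18+2, 20+0) = 22
R[8] = max(2+22, 5+18, 9+16, …, 20+2, 22+0) = 26
One optimal cutting: 4 + 4 → $13 + $13 = $26.

26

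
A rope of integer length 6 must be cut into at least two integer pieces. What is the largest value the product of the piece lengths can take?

9

Define f[k] = max over 1≤i<k of i · max(k−i, f[k−i]); the inner max lets the remainder stay uncut if that's better.
f[2] = 1×max(1,0) = 1×1 = 1
f[3] = 1×max(2,1) = 1×2 = 2
f[4] = 2×max(2,1) = 2×2 = 4
f[5] = 2×max(3,2) = 2×3 = 6
f[6] = 3×max(3,2) = 3×3 = 9
One optimal split: 3 + 3; product 3×3 = 9.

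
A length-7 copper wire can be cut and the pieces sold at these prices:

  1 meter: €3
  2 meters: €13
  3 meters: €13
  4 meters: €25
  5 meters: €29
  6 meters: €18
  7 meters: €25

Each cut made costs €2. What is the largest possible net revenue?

40

Consider every possible first cut. v[k] is the best of p[i]+v[k−i] over all sellable i≤k, charging 2 whenever i<k.
v[1] = 3
v[2] = 13
v[3] = 14  (first piece 1, then v[2]=13)
v[4] = 25
v[5] = 29
v[6] = 36  (first piece 2, then v[4]=25)
v[7] = 40  (first piece 2, then v[5]=29)
One optimal plan: pieces 5 + 2 (1 cut) → €42 − €2 = €40.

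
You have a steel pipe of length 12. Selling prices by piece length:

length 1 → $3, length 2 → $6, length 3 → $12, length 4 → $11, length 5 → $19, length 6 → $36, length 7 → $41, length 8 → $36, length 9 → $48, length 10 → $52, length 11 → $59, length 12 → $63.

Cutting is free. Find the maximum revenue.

Consider every possible first cut. v[k] is the best of p[i]+v[k−i] over all sellable i≤k.
v[1] = 3
v[2] = 6  (first piece 1, then v[1]=3)
v[3] = 12
v[4] = 15  (first piece 1, then v[3]=12)
v[5] = 19
v[6] = 36
v[7] = 41
v[8] = 44  (first piece 1, then v[7]=41)
v[9] = 48  (first piece 3, then v[6]=36)
v[10] = 53  (first piece 3, then v[7]=41)
v[11] = 59
v[12] = 72  (first piece 6, then v[6]=36)
One optimal cutting: 6 + 6 → $36 + $36 = $72.

72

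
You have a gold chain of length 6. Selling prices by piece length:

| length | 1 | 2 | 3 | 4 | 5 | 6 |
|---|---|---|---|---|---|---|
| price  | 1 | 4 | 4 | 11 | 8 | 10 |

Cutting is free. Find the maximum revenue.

15

Build v[k] bottom-up: v[k] = max over allowed piece i of (p[i] + v[k−i]).
v[1] = 1
v[2] = max(1+1, 4+0) = 4
v[3] = max(1+4, 4+1, 4+0) = 5
v[4] = max(1+5, 4+4, 4+1, 11+0) = 11
v[5] = max(1+11, 4+5, 4+4, 11+1, 8+0) = 12
v[6] = max(1+12, 4+11, 4+5, 11+4, 8+1, 10+0) = 15
One optimal cutting: 4 + 2 → $11 + $4 = $15.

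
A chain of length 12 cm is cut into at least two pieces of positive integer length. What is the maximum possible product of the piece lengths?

81

Fill g[k] for k=2..12: at each k try every first piece i and multiply by the better of (k−i) uncut or g[k−i].
Small cases: g[2]=1, g[3]=2, g[4]=4, g[5]=6.
g[6] = 3×max(3,2) = 3×3 = 9
g[7] = 2×max(5,6) = 2×6 = 12
g[8] = 2×max(6,9) = 2×9 = 18
g[9] = 3×max(6,9) = 3×9 = 27
g[10] = 2×max(8,18) = 2×18 = 36
g[11] = 2×max(9,27) = 2×27 = 54
g[12] = 3×max(9,27) = 3×27 = 81
One optimal split: 3 + 3 + 3 + 3; product 3×3×3×3 = 81.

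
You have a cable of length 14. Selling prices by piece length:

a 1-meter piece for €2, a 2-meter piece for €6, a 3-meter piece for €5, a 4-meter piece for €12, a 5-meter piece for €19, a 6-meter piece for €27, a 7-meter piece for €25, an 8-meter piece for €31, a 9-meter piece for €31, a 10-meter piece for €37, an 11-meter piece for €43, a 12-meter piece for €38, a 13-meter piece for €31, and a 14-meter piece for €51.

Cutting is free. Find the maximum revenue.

Let r[k] be the best obtainable value from length k. For each k, try every first piece i and keep the best of price[i] + r[k−i].
r[1] = 2
r[2] = max(2+2, 6+0) = 6
r[3] = max(2+6, 6+2, 5+0) = 8
r[4] = max(2+8, 6+6, 5+2, 12+0) = 12
r[5] = max(2+12, 6+8, 5+6, 12+2, 19+0) = 19
r[6] = max(2+19, 6+12, 5+8, 12+6, 19+2, 27+0) = 27
r[7] = max(2+27, 6+19, 5+12, …, 27+2, 25+0) = 29
r[8] = max(2+29, 6+27, 5+19, …, 25+2, 31+0) = 33
r[9] = max(2+33, 6+29, 5+27, …, 31+2, 31+0) = 35
r[10] = max(2+35, 6+33, 5+29, …, 31+2, 37+0) = 39
r[11] = max(2+39, 6+35, 5+33, …, 37+2, 43+0) = 46
r[12] = max(2+46, 6+39, 5+35, …, 43+2, 38+0) = 54
r[13] = max(2+54, 6+46, 5+39, …, 38+2, 31+0) = 56
r[14] = max(2+56, 6+54, 5+46, …, 31+2, 51+0) = 60
One optimal cutting: 6 + 6 + 2 → €27 + €27 + €6 = €60.

60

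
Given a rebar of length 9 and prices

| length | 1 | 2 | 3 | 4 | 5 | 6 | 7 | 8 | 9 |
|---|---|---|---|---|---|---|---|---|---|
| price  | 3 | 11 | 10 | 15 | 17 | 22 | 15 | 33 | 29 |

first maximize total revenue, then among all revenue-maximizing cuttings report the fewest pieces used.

Let r[k] be the best obtainable value from length k. For each k, try every first piece i and keep the best of price[i] + r[k−i].
r[1] = 3
r[2] = max(3+3, 11+0) = 11
r[3] = max(3+11, 11+3, 10+0) = 14
r[4] = max(3+14, 11+11, 10+3, 15+0) = 22
r[5] = max(3+22, 11+14, 10+11, 15+3, 17+0) = 25
r[6] = max(3+25, 11+22, 10+14, 15+11, 17+3, 22+0) = 33
r[7] = max(3+33, 11+25, 10+22, …, 22+3, 15+0) = 36
r[8] = max(3+36, 11+33, 10+25, …, 15+3, 33+0) = 44
r[9] = max(3+44, 11+36, 10+33, …, 33+3, 29+0) = 47
Maximum revenue is ₹47.
Now minimize piece count subject to staying optimal: for each k, pieces[k] = 1 + min over i with p[i]+r[k−i]=r[k] of pieces[k−i].
pieces[6] = 3
pieces[7] = 4
pieces[8] = 4
pieces[9] = 5

5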